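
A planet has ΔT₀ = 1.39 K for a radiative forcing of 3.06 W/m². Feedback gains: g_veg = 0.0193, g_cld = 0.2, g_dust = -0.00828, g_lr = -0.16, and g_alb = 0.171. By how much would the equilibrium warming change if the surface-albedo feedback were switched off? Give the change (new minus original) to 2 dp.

-0.32 K

Original: g = 0.22202, ΔT = 1.39/(1−0.22202) = 1.7867 K.
Without surface-albedo: g' = 0.05102, ΔT' = 1.39/(1−0.05102) = 1.4647 K.
Change = 1.4647 − 1.7867 = -0.32 K.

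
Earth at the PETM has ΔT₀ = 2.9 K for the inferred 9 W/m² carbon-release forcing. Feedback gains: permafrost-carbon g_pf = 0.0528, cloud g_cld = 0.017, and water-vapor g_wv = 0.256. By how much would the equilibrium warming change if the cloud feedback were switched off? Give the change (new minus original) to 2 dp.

-0.11 K

Original: g = 0.3258, ΔT = 2.9/(1−0.3258) = 4.3014 K.
Without cloud: g' = 0.3088, ΔT' = 2.9/(1−0.3088) = 4.1956 K.
Change = 4.1956 − 4.3014 = -0.11 K.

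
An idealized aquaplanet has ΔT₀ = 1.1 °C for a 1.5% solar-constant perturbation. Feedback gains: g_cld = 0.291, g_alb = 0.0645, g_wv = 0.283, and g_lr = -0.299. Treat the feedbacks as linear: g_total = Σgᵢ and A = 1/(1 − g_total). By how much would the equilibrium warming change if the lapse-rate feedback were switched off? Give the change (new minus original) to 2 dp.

1.38 °C

Original: g = 0.3395, ΔT = 1.1/(1−0.3395) = 1.6654 °C.
Without lapse-rate: g' = 0.6385, ΔT' = 1.1/(1−0.6385) = 3.0429 °C.
Change = 3.0429 − 1.6654 = 1.38 °C.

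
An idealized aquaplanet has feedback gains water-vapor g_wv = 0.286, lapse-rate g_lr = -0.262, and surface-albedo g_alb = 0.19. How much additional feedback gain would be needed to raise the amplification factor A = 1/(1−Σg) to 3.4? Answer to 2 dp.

Current total gain = 0.214.
Target gain for A = 3.4: g* = 1 − 1/3.4 = 0.7059.
Additional gain needed = 0.7059 − 0.214 = 0.49.

0.49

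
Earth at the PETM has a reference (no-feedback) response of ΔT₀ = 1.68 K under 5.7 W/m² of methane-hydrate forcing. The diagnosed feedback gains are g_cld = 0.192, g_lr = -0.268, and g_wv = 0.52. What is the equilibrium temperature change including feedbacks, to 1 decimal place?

3.0 K

Total gain g = 0.192 − 0.268 + 0.52 = 0.444.
Amplification A = 1/(1 − 0.444) = 1.799.
ΔT = 1.68 × 1.799 = 3.0 K.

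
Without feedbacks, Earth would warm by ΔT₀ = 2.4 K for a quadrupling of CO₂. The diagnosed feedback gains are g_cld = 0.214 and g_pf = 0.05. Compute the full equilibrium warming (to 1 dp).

3.3 K

Total gain g = 0.214 + 0.05 = 0.264.
Amplification A = 1/(1 − 0.264) = 1.359.
ΔT = 2.4 × 1.359 = 3.3 K.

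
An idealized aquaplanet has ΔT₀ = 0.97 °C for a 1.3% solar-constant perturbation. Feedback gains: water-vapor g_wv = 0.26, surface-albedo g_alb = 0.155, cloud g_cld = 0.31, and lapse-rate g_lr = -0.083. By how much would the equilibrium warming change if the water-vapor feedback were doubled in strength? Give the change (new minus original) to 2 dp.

7.19 °C

Original: g = 0.642, ΔT = 0.97/(1−0.642) = 2.7095 °C.
With doubled water-vapor: g' = 0.902, ΔT' = 0.97/(1−0.902) = 9.8980 °C.
Change = 9.8980 − 2.7095 = 7.19 °C.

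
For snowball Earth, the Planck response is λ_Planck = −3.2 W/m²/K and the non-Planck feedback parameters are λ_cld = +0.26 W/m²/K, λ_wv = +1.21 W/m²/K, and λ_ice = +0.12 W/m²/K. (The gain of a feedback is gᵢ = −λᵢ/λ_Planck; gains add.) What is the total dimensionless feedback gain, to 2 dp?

0.50

Convert to gains: g_cld = 0.26/3.2 = 0.08125; g_wv = 1.21/3.2 = 0.3781; g_ice = 0.12/3.2 = 0.0375.
Total gain g = 0.49685.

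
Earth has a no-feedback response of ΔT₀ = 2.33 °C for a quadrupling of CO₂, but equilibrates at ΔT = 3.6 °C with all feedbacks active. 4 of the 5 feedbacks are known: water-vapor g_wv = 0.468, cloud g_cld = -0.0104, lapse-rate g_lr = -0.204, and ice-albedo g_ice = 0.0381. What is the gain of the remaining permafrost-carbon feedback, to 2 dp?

0.06

Amplification A = ΔT/ΔT₀ = 3.6/2.33 = 1.545.
Total gain g = 1 − 1/A = 1 − 1/1.545 = 0.3528.
Known gains sum to 0.468 − 0.0104 − 0.204 + 0.0381 = 0.2917.
g_pf = 0.3528 − 0.2917 = 0.06.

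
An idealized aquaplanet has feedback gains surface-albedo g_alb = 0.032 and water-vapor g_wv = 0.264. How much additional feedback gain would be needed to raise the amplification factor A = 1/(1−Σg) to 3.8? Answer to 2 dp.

0.44

Current total gain = 0.296.
Target gain for A = 3.8: g* = 1 − 1/3.8 = 0.7368.
Additional gain needed = 0.7368 − 0.296 = 0.44.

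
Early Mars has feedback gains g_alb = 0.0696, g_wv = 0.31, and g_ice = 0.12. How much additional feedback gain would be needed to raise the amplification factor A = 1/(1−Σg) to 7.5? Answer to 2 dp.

0.37

Current total gain = 0.4996.
Target gain for A = 7.5: g* = 1 − 1/7.5 = 0.8667.
Additional gain needed = 0.8667 − 0.4996 = 0.37.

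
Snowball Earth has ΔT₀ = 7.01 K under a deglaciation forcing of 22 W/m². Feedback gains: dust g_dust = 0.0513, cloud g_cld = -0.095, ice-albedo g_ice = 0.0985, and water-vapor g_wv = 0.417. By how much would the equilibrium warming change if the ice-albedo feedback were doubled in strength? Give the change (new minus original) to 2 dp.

Original: g = 0.4718, ΔT = 7.01/(1−0.4718) = 13.2715 K.
With doubled ice-albedo: g' = 0.5703, ΔT' = 7.01/(1−0.5703) = 16.3137 K.
Change = 16.3137 − 13.2715 = 3.04 K.

3.04 K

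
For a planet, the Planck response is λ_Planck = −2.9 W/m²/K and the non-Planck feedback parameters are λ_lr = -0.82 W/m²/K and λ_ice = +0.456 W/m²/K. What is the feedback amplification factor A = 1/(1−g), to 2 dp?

0.89

Convert to gains: g_lr = -0.82/2.9 = -0.2828; g_ice = 0.456/2.9 = 0.1572.
Total gain g = -0.1256.
A = 1/(1 + 0.1256) = 0.89.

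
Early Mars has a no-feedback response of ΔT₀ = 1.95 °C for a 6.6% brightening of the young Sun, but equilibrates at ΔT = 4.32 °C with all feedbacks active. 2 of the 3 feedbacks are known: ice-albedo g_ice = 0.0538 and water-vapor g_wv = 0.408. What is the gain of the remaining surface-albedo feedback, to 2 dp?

0.09

Amplification A = ΔT/ΔT₀ = 4.32/1.95 = 2.215.
Total gain g = 1 − 1/A = 1 − 1/2.215 = 0.5485.
Known gains sum to 0.0538 + 0.408 = 0.4618.
g_alb = 0.5485 − 0.4618 = 0.09.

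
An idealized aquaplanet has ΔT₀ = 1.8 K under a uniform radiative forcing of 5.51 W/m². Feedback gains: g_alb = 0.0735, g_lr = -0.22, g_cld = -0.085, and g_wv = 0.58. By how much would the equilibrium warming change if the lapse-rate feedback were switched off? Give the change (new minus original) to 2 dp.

Original: g = 0.3485, ΔT = 1.8/(1−0.3485) = 2.7629 K.
Without lapse-rate: g' = 0.5685, ΔT' = 1.8/(1−0.5685) = 4.1715 K.
Change = 4.1715 − 2.7629 = 1.41 K.

1.41 K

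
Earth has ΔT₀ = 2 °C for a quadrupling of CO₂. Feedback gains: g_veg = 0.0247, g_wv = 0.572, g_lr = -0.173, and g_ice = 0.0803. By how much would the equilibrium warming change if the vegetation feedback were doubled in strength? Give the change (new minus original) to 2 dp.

0.21 °C

Original: g = 0.504, ΔT = 2/(1−0.504) = 4.0323 °C.
With doubled vegetation: g' = 0.5287, ΔT' = 2/(1−0.5287) = 4.2436 °C.
Change = 4.2436 − 4.0323 = 0.21 °C.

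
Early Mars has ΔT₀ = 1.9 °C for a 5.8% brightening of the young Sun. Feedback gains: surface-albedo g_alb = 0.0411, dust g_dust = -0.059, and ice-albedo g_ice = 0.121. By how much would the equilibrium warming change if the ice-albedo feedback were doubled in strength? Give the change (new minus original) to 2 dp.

0.33 °C

Original: g = 0.1031, ΔT = 1.9/(1−0.1031) = 2.1184 °C.
With doubled ice-albedo: g' = 0.2241, ΔT' = 1.9/(1−0.2241) = 2.4488 °C.
Change = 2.4488 − 2.1184 = 0.33 °C.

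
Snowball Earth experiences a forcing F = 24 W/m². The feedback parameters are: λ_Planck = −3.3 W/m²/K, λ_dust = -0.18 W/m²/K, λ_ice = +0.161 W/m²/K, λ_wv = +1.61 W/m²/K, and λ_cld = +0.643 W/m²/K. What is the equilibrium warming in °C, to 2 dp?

Net feedback parameter λ = (−3.3) + (-0.18) + (+0.161) + (+1.61) + (+0.643) = -1.066 W/m²/K.
ΔT = −F/λ = −24/(-1.066) = 22.51 °C.

22.51 °C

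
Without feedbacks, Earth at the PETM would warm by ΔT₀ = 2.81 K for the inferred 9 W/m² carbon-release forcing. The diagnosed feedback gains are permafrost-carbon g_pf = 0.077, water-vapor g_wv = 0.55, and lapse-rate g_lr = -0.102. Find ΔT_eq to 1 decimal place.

5.9 K

Total gain g = 0.077 + 0.55 − 0.102 = 0.525.
Amplification A = 1/(1 − 0.525) = 2.105.
ΔT = 2.81 × 2.105 = 5.9 K.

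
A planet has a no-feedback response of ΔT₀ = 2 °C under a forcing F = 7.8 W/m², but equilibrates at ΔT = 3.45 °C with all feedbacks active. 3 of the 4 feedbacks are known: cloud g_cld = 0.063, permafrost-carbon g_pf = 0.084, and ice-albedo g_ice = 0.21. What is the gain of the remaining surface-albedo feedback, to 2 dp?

Amplification A = ΔT/ΔT₀ = 3.45/2 = 1.725.
Total gain g = 1 − 1/A = 1 − 1/1.725 = 0.4203.
Known gains sum to 0.063 + 0.084 + 0.21 = 0.357.
g_alb = 0.4203 − 0.357 = 0.06.

0.06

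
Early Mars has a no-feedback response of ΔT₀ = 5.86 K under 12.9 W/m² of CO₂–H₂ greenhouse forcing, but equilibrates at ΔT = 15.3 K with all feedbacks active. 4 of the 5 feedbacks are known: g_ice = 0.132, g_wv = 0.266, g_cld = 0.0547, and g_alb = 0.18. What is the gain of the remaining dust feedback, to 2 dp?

Amplification A = ΔT/ΔT₀ = 15.3/5.86 = 2.611.
Total gain g = 1 − 1/A = 1 − 1/2.611 = 0.617.
Known gains sum to 0.132 + 0.266 + 0.0547 + 0.18 = 0.6327.
g_dust = 0.617 − 0.6327 = -0.02.

-0.02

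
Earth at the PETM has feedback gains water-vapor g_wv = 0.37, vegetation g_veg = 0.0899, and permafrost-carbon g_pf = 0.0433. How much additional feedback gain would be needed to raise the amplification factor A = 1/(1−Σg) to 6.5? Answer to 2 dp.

Current total gain = 0.5032.
Target gain for A = 6.5: g* = 1 − 1/6.5 = 0.8462.
Additional gain needed = 0.8462 − 0.5032 = 0.34.

0.34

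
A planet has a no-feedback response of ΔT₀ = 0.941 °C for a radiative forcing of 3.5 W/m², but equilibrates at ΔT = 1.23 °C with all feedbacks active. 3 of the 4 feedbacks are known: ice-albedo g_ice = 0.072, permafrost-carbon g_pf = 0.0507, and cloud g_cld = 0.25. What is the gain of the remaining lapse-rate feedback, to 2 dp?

Amplification A = ΔT/ΔT₀ = 1.23/0.941 = 1.307.
Total gain g = 1 − 1/A = 1 − 1/1.307 = 0.2349.
Known gains sum to 0.072 + 0.0507 + 0.25 = 0.3727.
g_lr = 0.2349 − 0.3727 = -0.14.

-0.14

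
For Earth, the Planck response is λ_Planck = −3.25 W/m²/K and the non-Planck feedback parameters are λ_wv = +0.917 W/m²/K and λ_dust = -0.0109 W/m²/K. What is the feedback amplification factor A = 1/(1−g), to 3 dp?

Convert to gains: g_wv = 0.917/3.25 = 0.2822; g_dust = -0.0109/3.25 = -0.003354.
Total gain g = 0.278846.
A = 1/(1 − 0.278846) = 1.387.

1.387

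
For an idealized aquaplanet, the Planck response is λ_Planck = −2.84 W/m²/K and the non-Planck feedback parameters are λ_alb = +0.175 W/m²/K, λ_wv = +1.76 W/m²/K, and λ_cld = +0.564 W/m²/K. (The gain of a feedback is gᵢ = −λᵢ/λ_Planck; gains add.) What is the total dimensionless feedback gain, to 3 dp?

0.880

Convert to gains: g_alb = 0.175/2.84 = 0.06162; g_wv = 1.76/2.84 = 0.6197; g_cld = 0.564/2.84 = 0.1986.
Total gain g = 0.87992.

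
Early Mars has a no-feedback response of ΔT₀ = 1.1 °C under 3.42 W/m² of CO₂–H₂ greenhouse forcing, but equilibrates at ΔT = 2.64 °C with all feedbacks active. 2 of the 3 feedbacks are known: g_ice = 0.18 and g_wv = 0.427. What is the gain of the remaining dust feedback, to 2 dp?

Amplification A = ΔT/ΔT₀ = 2.64/1.1 = 2.4.
Total gain g = 1 − 1/A = 1 − 1/2.4 = 0.5833.
Known gains sum to 0.18 + 0.427 = 0.607.
g_dust = 0.5833 − 0.607 = -0.02.

-0.02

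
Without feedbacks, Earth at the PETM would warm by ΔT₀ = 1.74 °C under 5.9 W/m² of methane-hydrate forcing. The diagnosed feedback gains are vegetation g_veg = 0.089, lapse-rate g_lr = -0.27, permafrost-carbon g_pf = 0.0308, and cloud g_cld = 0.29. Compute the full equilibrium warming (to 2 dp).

2.02 °C

Total gain g = 0.089 − 0.27 + 0.0308 + 0.29 = 0.1398.
Amplification A = 1/(1 − 0.1398) = 1.163.
ΔT = 1.74 × 1.163 = 2.02 °C.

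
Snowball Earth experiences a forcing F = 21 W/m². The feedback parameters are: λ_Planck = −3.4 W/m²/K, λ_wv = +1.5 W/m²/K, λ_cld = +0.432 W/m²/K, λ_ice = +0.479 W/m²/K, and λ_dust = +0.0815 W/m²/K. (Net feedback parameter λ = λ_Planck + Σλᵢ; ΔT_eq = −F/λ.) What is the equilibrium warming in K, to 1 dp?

Net feedback parameter λ = (−3.4) + (+1.5) + (+0.432) + (+0.479) + (+0.0815) = -0.9075 W/m²/K.
ΔT = −F/λ = −21/(-0.9075) = 23.1 K.

23.1 K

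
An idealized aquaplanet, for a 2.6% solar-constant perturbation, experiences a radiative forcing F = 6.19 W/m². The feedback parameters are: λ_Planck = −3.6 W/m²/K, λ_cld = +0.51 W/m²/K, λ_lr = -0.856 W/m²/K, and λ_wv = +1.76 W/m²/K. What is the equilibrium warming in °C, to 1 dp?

Net feedback parameter λ = (−3.6) + (+0.51) + (-0.856) + (+1.76) = -2.186 W/m²/K.
ΔT = −F/λ = −6.19/(-2.186) = 2.8 °C.

2.8 °C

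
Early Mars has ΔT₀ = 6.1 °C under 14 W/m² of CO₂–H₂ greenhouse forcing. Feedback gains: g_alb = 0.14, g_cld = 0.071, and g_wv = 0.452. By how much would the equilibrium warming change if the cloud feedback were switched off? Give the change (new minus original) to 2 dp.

-3.15 °C

Original: g = 0.663, ΔT = 6.1/(1−0.663) = 18.1009 °C.
Without cloud: g' = 0.592, ΔT' = 6.1/(1−0.592) = 14.9510 °C.
Change = 14.9510 − 18.1009 = -3.15 °C.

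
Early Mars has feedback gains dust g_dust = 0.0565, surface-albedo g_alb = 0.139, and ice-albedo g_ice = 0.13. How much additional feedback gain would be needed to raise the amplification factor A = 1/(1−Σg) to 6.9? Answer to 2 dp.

Current total gain = 0.3255.
Target gain for A = 6.9: g* = 1 − 1/6.9 = 0.8551.
Additional gain needed = 0.8551 − 0.3255 = 0.53.

0.53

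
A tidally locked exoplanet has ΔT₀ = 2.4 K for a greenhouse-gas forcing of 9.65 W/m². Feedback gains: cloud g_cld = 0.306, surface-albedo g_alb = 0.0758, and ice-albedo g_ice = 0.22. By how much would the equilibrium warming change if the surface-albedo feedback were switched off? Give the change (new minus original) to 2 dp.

-0.96 K

Original: g = 0.6018, ΔT = 2.4/(1−0.6018) = 6.0271 K.
Without surface-albedo: g' = 0.526, ΔT' = 2.4/(1−0.526) = 5.0633 K.
Change = 5.0633 − 6.0271 = -0.96 K.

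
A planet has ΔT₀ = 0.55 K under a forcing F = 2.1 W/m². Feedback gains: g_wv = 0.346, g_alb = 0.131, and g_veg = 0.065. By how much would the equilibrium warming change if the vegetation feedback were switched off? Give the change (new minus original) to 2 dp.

Original: g = 0.542, ΔT = 0.55/(1−0.542) = 1.2009 K.
Without vegetation: g' = 0.477, ΔT' = 0.55/(1−0.477) = 1.0516 K.
Change = 1.0516 − 1.2009 = -0.15 K.

-0.15 K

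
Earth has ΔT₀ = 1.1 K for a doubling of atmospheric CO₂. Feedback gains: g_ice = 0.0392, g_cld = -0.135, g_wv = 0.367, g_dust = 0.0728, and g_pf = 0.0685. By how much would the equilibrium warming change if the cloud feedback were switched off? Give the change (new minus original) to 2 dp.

0.56 K

Original: g = 0.4125, ΔT = 1.1/(1−0.4125) = 1.8723 K.
Without cloud: g' = 0.5475, ΔT' = 1.1/(1−0.5475) = 2.4309 K.
Change = 2.4309 − 1.8723 = 0.56 K.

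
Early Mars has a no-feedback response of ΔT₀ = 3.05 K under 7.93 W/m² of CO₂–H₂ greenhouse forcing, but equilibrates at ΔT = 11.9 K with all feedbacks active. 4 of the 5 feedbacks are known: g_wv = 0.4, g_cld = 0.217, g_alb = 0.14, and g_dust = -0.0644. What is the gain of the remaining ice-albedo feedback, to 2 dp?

Amplification A = ΔT/ΔT₀ = 11.9/3.05 = 3.902.
Total gain g = 1 − 1/A = 1 − 1/3.902 = 0.7437.
Known gains sum to 0.4 + 0.217 + 0.14 − 0.0644 = 0.6926.
g_ice = 0.7437 − 0.6926 = 0.05.

0.05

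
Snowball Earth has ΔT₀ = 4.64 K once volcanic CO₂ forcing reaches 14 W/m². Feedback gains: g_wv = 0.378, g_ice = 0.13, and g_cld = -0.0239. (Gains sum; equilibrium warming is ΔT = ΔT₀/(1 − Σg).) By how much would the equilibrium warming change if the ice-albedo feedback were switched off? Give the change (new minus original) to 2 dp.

-1.81 K

Original: g = 0.4841, ΔT = 4.64/(1−0.4841) = 8.9940 K.
Without ice-albedo: g' = 0.3541, ΔT' = 4.64/(1−0.3541) = 7.1838 K.
Change = 7.1838 − 8.9940 = -1.81 K.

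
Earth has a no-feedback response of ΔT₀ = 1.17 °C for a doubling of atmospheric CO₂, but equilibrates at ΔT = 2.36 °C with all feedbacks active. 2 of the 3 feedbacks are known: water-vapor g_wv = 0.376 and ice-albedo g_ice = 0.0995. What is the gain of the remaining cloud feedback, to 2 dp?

Amplification A = ΔT/ΔT₀ = 2.36/1.17 = 2.017.
Total gain g = 1 − 1/A = 1 − 1/2.017 = 0.5042.
Known gains sum to 0.376 + 0.0995 = 0.4755.
g_cld = 0.5042 − 0.4755 = 0.03.

0.03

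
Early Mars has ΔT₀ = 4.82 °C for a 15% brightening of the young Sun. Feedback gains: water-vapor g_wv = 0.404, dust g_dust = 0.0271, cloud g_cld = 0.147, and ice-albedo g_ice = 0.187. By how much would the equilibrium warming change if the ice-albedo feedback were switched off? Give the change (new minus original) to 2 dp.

Original: g = 0.7651, ΔT = 4.82/(1−0.7651) = 20.5194 °C.
Without ice-albedo: g' = 0.5781, ΔT' = 4.82/(1−0.5781) = 11.4245 °C.
Change = 11.4245 − 20.5194 = -9.09 °C.

-9.09 °C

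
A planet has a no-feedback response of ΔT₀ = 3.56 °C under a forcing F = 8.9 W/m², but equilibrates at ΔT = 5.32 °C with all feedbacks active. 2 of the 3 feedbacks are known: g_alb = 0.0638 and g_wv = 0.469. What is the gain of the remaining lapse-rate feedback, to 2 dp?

Amplification A = ΔT/ΔT₀ = 5.32/3.56 = 1.494.
Total gain g = 1 − 1/A = 1 − 1/1.494 = 0.3307.
Known gains sum to 0.0638 + 0.469 = 0.5328.
g_lr = 0.3307 − 0.5328 = -0.20.

-0.20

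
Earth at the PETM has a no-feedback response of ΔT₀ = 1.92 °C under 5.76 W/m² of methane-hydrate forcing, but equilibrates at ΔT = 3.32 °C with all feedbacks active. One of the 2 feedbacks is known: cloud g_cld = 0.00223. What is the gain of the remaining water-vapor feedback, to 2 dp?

Amplification A = ΔT/ΔT₀ = 3.32/1.92 = 1.729.
Total gain g = 1 − 1/A = 1 − 1/1.729 = 0.4216.
The known gain is 0.00223.
g_wv = 0.4216 − 0.00223 = 0.42.

0.42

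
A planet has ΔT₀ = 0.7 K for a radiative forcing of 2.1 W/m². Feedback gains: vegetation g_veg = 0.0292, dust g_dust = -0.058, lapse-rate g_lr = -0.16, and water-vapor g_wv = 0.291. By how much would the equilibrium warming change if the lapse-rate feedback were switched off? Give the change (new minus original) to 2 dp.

Original: g = 0.1022, ΔT = 0.7/(1−0.1022) = 0.7797 K.
Without lapse-rate: g' = 0.2622, ΔT' = 0.7/(1−0.2622) = 0.9488 K.
Change = 0.9488 − 0.7797 = 0.17 K.

0.17 K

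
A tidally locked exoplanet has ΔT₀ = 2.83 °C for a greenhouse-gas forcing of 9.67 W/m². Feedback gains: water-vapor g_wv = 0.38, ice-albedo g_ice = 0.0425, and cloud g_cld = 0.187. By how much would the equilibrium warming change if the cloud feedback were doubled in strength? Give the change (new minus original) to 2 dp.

6.66 °C

Original: g = 0.6095, ΔT = 2.83/(1−0.6095) = 7.2471 °C.
With doubled cloud: g' = 0.7965, ΔT' = 2.83/(1−0.7965) = 13.9066 °C.
Change = 13.9066 − 7.2471 = 6.66 °C.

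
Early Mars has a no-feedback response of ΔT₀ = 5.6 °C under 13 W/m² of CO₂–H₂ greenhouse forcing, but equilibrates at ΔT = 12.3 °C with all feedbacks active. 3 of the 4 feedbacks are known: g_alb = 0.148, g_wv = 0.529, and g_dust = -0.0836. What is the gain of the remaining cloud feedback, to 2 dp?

-0.05

Amplification A = ΔT/ΔT₀ = 12.3/5.6 = 2.196.
Total gain g = 1 − 1/A = 1 − 1/2.196 = 0.5446.
Known gains sum to 0.148 + 0.529 − 0.0836 = 0.5934.
g_cld = 0.5446 − 0.5934 = -0.05.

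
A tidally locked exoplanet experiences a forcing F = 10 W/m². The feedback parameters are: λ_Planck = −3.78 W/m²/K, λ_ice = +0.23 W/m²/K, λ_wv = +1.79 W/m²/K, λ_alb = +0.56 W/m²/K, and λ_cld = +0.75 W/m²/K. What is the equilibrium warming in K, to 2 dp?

22.22 K

Net feedback parameter λ = (−3.78) + (+0.23) + (+1.79) + (+0.56) + (+0.75) = -0.45 W/m²/K.
ΔT = −F/λ = −10/(-0.45) = 22.22 K.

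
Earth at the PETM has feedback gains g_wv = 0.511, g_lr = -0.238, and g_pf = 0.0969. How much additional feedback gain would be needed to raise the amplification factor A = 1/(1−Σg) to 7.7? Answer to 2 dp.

Current total gain = 0.3699.
Target gain for A = 7.7: g* = 1 − 1/7.7 = 0.8701.
Additional gain needed = 0.8701 − 0.3699 = 0.50.

0.50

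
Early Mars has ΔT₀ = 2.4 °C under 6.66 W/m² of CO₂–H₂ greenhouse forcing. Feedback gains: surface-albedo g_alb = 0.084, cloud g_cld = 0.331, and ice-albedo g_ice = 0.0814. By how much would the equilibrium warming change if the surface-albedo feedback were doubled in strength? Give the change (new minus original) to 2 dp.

Original: g = 0.4964, ΔT = 2.4/(1−0.4964) = 4.7657 °C.
With doubled surface-albedo: g' = 0.5804, ΔT' = 2.4/(1−0.5804) = 5.7197 °C.
Change = 5.7197 − 4.7657 = 0.95 °C.

0.95 °C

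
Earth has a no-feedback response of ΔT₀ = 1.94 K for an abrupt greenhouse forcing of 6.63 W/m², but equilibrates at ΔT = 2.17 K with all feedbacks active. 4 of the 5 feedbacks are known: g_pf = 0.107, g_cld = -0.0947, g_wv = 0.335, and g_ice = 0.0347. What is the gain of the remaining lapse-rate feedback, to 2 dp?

Amplification A = ΔT/ΔT₀ = 2.17/1.94 = 1.119.
Total gain g = 1 − 1/A = 1 − 1/1.119 = 0.1063.
Known gains sum to 0.107 − 0.0947 + 0.335 + 0.0347 = 0.382.
g_lr = 0.1063 − 0.382 = -0.28.

-0.28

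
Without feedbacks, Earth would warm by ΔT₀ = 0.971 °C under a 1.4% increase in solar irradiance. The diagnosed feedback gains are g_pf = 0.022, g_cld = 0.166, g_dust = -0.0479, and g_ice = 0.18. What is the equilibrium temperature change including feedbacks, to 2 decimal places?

1.43 °C

Total gain g = 0.022 + 0.166 − 0.0479 + 0.18 = 0.3201.
Amplification A = 1/(1 − 0.3201) = 1.471.
ΔT = 0.971 × 1.471 = 1.43 °C.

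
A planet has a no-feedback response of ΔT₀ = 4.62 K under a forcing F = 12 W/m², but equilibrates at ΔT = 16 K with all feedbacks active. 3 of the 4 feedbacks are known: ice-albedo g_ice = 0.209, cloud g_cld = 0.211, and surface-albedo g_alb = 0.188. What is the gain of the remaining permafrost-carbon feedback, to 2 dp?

Amplification A = ΔT/ΔT₀ = 16/4.62 = 3.463.
Total gain g = 1 − 1/A = 1 − 1/3.463 = 0.7112.
Known gains sum to 0.209 + 0.211 + 0.188 = 0.608.
g_pf = 0.7112 − 0.608 = 0.10.

0.10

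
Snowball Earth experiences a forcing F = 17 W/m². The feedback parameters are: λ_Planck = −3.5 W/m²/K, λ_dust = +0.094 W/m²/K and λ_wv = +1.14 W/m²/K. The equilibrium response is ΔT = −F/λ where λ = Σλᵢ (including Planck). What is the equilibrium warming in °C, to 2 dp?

7.50 °C

Net feedback parameter λ = (−3.5) + (+0.094) + (+1.14) = -2.266 W/m²/K.
ΔT = −F/λ = −17/(-2.266) = 7.50 °C.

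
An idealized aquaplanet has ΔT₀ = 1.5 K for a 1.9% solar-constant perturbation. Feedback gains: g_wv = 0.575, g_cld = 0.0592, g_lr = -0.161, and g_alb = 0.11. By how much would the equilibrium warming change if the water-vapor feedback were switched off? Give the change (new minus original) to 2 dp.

-2.09 K

Original: g = 0.5832, ΔT = 1.5/(1−0.5832) = 3.5988 K.
Without water-vapor: g' = 0.0082, ΔT' = 1.5/(1−0.0082) = 1.5124 K.
Change = 1.5124 − 3.5988 = -2.09 K.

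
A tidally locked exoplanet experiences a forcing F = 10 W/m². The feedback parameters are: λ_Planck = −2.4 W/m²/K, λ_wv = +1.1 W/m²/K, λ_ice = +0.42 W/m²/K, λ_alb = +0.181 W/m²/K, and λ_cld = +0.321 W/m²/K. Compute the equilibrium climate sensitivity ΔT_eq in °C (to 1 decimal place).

Net feedback parameter λ = (−2.4) + (+1.1) + (+0.42) + (+0.181) + (+0.321) = -0.378 W/m²/K.
ΔT = −F/λ = −10/(-0.378) = 26.5 °C.

26.5 °C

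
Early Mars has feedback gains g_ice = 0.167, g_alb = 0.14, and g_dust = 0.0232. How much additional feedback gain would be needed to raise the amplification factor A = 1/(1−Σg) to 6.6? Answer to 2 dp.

Current total gain = 0.3302.
Target gain for A = 6.6: g* = 1 − 1/6.6 = 0.8485.
Additional gain needed = 0.8485 − 0.3302 = 0.52.

0.52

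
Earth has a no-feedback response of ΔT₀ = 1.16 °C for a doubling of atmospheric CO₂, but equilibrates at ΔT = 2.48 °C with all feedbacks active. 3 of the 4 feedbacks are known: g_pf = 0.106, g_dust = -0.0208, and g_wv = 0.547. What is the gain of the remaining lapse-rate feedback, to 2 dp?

Amplification A = ΔT/ΔT₀ = 2.48/1.16 = 2.138.
Total gain g = 1 − 1/A = 1 − 1/2.138 = 0.5323.
Known gains sum to 0.106 − 0.0208 + 0.547 = 0.6322.
g_lr = 0.5323 − 0.6322 = -0.10.

-0.10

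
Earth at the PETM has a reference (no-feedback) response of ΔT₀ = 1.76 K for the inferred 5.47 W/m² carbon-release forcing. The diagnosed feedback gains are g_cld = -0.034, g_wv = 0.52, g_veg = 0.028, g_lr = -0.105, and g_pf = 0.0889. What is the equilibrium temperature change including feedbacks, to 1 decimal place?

Total gain g = -0.034 + 0.52 + 0.028 − 0.105 + 0.0889 = 0.4979.
Amplification A = 1/(1 − 0.4979) = 1.992.
ΔT = 1.76 × 1.992 = 3.5 K.

3.5 K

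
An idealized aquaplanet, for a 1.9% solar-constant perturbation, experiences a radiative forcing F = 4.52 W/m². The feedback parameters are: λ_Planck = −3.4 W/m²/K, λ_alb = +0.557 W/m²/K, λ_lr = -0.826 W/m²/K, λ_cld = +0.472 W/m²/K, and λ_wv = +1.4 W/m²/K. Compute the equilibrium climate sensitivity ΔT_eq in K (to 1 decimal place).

Net feedback parameter λ = (−3.4) + (+0.557) + (-0.826) + (+0.472) + (+1.4) = -1.797 W/m²/K.
ΔT = −F/λ = −4.52/(-1.797) = 2.5 K.

2.5 K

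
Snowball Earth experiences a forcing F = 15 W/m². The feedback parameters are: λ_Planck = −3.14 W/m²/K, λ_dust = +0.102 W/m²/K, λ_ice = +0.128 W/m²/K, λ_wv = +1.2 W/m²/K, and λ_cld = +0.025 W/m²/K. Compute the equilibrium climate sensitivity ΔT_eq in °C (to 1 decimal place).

8.9 °C

Net feedback parameter λ = (−3.14) + (+0.102) + (+0.128) + (+1.2) + (+0.025) = -1.685 W/m²/K.
ΔT = −F/λ = −15/(-1.685) = 8.9 °C.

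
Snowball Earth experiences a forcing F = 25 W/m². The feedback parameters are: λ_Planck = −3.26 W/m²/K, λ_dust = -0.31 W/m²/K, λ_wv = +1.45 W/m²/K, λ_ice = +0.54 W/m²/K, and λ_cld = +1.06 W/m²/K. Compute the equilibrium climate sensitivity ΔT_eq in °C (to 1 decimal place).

48.1 °C

Net feedback parameter λ = (−3.26) + (-0.31) + (+1.45) + (+0.54) + (+1.06) = -0.52 W/m²/K.
ΔT = −F/λ = −25/(-0.52) = 48.1 °C.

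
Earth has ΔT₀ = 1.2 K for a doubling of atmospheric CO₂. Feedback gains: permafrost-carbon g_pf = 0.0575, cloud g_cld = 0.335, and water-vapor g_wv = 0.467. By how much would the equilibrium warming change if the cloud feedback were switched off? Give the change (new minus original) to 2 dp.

Original: g = 0.8595, ΔT = 1.2/(1−0.8595) = 8.5409 K.
Without cloud: g' = 0.5245, ΔT' = 1.2/(1−0.5245) = 2.5237 K.
Change = 2.5237 − 8.5409 = -6.02 K.

-6.02 K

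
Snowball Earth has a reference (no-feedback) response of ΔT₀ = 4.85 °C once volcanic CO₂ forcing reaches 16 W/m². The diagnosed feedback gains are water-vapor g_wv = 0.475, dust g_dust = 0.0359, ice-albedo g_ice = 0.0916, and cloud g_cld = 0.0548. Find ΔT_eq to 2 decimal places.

14.15 °C

Total gain g = 0.475 + 0.0359 + 0.0916 + 0.0548 = 0.6573.
Amplification A = 1/(1 − 0.6573) = 2.918.
ΔT = 4.85 × 2.918 = 14.15 °C.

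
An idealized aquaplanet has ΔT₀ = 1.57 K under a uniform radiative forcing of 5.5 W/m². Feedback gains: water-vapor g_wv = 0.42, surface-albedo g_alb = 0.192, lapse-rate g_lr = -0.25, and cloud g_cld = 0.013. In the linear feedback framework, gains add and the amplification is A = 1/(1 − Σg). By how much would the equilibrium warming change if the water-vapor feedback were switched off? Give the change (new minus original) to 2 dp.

Original: g = 0.375, ΔT = 1.57/(1−0.375) = 2.5120 K.
Without water-vapor: g' = -0.045, ΔT' = 1.57/(1+0.045) = 1.5024 K.
Change = 1.5024 − 2.5120 = -1.01 K.

-1.01 K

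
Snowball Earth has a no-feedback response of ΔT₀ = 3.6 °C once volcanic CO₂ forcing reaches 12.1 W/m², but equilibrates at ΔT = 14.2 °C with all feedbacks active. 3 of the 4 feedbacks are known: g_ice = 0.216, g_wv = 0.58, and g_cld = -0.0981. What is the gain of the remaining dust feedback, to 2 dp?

Amplification A = ΔT/ΔT₀ = 14.2/3.6 = 3.944.
Total gain g = 1 − 1/A = 1 − 1/3.944 = 0.7465.
Known gains sum to 0.216 + 0.58 − 0.0981 = 0.6979.
g_dust = 0.7465 − 0.6979 = 0.05.

0.05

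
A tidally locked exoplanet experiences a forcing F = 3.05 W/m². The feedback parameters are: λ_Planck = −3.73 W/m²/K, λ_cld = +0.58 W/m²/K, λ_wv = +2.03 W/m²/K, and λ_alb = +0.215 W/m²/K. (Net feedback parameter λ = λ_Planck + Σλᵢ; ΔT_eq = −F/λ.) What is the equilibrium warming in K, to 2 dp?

3.37 K

Net feedback parameter λ = (−3.73) + (+0.58) + (+2.03) + (+0.215) = -0.905 W/m²/K.
ΔT = −F/λ = −3.05/(-0.905) = 3.37 K.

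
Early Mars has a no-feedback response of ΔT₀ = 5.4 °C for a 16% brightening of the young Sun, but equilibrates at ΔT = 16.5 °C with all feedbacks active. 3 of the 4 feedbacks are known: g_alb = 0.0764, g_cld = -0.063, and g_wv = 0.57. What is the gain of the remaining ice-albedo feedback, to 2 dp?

0.09

Amplification A = ΔT/ΔT₀ = 16.5/5.4 = 3.056.
Total gain g = 1 − 1/A = 1 − 1/3.056 = 0.6728.
Known gains sum to 0.0764 − 0.063 + 0.57 = 0.5834.
g_ice = 0.6728 − 0.5834 = 0.09.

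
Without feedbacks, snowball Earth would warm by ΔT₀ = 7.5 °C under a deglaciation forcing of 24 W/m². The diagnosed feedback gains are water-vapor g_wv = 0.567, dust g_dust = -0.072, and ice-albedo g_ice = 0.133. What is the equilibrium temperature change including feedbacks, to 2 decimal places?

Total gain g = 0.567 − 0.072 + 0.133 = 0.628.
Amplification A = 1/(1 − 0.628) = 2.688.
ΔT = 7.5 × 2.688 = 20.16 °C.

20.16 °C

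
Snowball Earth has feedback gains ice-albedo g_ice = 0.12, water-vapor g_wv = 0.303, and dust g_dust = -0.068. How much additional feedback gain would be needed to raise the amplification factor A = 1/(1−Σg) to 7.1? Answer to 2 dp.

0.50

Current total gain = 0.355.
Target gain for A = 7.1: g* = 1 − 1/7.1 = 0.8592.
Additional gain needed = 0.8592 − 0.355 = 0.50.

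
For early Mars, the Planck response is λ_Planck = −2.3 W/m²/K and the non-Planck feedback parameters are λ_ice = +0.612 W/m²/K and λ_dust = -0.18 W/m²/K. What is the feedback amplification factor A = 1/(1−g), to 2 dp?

1.23

Convert to gains: g_ice = 0.612/2.3 = 0.2661; g_dust = -0.18/2.3 = -0.07826.
Total gain g = 0.18784.
A = 1/(1 − 0.18784) = 1.23.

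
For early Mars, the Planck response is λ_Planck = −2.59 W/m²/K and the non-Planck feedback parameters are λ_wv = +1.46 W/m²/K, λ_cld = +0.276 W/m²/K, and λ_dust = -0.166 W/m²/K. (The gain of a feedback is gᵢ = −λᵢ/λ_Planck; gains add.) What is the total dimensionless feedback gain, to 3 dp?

Convert to gains: g_wv = 1.46/2.59 = 0.5637; g_cld = 0.276/2.59 = 0.1066; g_dust = -0.166/2.59 = -0.06409.
Total gain g = 0.60621.

0.606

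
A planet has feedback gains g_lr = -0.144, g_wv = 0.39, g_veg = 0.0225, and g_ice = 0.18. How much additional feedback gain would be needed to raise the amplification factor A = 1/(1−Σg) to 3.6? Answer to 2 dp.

Current total gain = 0.4485.
Target gain for A = 3.6: g* = 1 − 1/3.6 = 0.7222.
Additional gain needed = 0.7222 − 0.4485 = 0.27.

0.27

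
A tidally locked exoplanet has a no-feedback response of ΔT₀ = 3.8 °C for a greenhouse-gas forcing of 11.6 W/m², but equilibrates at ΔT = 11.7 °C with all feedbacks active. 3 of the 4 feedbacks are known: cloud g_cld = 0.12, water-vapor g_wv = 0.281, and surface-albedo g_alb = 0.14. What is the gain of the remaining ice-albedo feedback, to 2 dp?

0.13

Amplification A = ΔT/ΔT₀ = 11.7/3.8 = 3.079.
Total gain g = 1 − 1/A = 1 − 1/3.079 = 0.6752.
Known gains sum to 0.12 + 0.281 + 0.14 = 0.541.
g_ice = 0.6752 − 0.541 = 0.13.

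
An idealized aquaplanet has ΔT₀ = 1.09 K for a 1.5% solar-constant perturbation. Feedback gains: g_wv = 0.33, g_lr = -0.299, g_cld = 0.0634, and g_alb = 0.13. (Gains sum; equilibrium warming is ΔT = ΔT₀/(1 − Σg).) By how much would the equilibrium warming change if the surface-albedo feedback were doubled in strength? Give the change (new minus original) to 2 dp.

0.28 K

Original: g = 0.2244, ΔT = 1.09/(1−0.2244) = 1.4054 K.
With doubled surface-albedo: g' = 0.3544, ΔT' = 1.09/(1−0.3544) = 1.6884 K.
Change = 1.6884 − 1.4054 = 0.28 K.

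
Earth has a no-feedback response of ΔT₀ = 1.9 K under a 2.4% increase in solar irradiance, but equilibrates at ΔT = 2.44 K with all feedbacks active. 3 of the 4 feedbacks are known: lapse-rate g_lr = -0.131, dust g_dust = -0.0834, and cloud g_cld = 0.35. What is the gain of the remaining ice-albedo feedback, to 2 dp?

Amplification A = ΔT/ΔT₀ = 2.44/1.9 = 1.284.
Total gain g = 1 − 1/A = 1 − 1/1.284 = 0.2212.
Known gains sum to -0.131 − 0.0834 + 0.35 = 0.1356.
g_ice = 0.2212 − 0.1356 = 0.09.

0.09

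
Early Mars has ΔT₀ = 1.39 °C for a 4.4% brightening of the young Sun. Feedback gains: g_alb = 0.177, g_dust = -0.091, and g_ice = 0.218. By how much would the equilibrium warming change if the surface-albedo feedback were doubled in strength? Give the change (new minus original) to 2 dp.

Original: g = 0.304, ΔT = 1.39/(1−0.304) = 1.9971 °C.
With doubled surface-albedo: g' = 0.481, ΔT' = 1.39/(1−0.481) = 2.6782 °C.
Change = 2.6782 − 1.9971 = 0.68 °C.

0.68 °C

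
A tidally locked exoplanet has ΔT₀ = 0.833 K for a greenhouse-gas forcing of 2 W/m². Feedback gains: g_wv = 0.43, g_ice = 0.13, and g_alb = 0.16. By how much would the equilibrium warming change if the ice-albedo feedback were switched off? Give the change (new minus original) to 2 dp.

Original: g = 0.72, ΔT = 0.833/(1−0.72) = 2.9750 K.
Without ice-albedo: g' = 0.59, ΔT' = 0.833/(1−0.59) = 2.0317 K.
Change = 2.0317 − 2.9750 = -0.94 K.

-0.94 K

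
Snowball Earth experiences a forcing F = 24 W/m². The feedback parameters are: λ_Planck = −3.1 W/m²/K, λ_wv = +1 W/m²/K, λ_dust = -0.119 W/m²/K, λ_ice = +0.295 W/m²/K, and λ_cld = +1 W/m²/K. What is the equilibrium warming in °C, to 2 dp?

Net feedback parameter λ = (−3.1) + (+1) + (-0.119) + (+0.295) + (+1) = -0.924 W/m²/K.
ΔT = −F/λ = −24/(-0.924) = 25.97 °C.

25.97 °C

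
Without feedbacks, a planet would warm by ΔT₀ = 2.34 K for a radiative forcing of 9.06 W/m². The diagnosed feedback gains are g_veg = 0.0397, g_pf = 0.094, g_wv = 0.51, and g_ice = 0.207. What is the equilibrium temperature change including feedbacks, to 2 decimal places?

Total gain g = 0.0397 + 0.094 + 0.51 + 0.207 = 0.8507.
Amplification A = 1/(1 − 0.8507) = 6.698.
ΔT = 2.34 × 6.698 = 15.67 K.

15.67 K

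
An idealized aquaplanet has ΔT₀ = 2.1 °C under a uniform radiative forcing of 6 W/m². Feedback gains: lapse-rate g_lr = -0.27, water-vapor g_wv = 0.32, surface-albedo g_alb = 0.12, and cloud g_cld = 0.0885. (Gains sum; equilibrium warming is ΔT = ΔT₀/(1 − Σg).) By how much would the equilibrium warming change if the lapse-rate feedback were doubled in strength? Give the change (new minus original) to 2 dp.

-0.76 °C

Original: g = 0.2585, ΔT = 2.1/(1−0.2585) = 2.8321 °C.
With doubled lapse-rate: g' = -0.0115, ΔT' = 2.1/(1+0.0115) = 2.0761 °C.
Change = 2.0761 − 2.8321 = -0.76 °C.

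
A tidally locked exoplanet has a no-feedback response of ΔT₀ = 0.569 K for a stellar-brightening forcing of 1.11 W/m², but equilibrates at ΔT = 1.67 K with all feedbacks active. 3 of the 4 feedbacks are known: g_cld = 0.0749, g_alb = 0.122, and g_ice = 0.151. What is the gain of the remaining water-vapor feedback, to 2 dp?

0.31

Amplification A = ΔT/ΔT₀ = 1.67/0.569 = 2.935.
Total gain g = 1 − 1/A = 1 − 1/2.935 = 0.6593.
Known gains sum to 0.0749 + 0.122 + 0.151 = 0.3479.
g_wv = 0.6593 − 0.3479 = 0.31.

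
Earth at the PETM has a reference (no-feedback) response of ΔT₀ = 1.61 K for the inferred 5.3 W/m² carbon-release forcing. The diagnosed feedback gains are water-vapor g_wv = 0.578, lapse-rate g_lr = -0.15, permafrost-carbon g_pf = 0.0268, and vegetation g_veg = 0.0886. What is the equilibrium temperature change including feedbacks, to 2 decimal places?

3.53 K

Total gain g = 0.578 − 0.15 + 0.0268 + 0.0886 = 0.5434.
Amplification A = 1/(1 − 0.5434) = 2.19.
ΔT = 1.61 × 2.19 = 3.53 K.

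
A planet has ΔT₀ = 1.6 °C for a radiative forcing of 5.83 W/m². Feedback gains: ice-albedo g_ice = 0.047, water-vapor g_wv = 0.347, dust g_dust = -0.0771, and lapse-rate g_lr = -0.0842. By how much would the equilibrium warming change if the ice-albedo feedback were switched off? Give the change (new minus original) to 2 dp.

-0.12 °C

Original: g = 0.2327, ΔT = 1.6/(1−0.2327) = 2.0852 °C.
Without ice-albedo: g' = 0.1857, ΔT' = 1.6/(1−0.1857) = 1.9649 °C.
Change = 1.9649 − 2.0852 = -0.12 °C.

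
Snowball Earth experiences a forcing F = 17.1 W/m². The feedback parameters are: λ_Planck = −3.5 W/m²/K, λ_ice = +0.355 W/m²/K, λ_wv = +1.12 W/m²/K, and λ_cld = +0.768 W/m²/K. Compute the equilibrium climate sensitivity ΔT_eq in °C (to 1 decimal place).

13.6 °C

Net feedback parameter λ = (−3.5) + (+0.355) + (+1.12) + (+0.768) = -1.257 W/m²/K.
ΔT = −F/λ = −17.1/(-1.257) = 13.6 °C.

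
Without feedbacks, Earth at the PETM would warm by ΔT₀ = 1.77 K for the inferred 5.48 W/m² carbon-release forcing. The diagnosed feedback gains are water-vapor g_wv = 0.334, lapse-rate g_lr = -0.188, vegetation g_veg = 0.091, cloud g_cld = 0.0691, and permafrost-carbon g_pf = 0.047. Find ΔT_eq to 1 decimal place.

Total gain g = 0.334 − 0.188 + 0.091 + 0.0691 + 0.047 = 0.3531.
Amplification A = 1/(1 − 0.3531) = 1.546.
ΔT = 1.77 × 1.546 = 2.7 K.

2.7 K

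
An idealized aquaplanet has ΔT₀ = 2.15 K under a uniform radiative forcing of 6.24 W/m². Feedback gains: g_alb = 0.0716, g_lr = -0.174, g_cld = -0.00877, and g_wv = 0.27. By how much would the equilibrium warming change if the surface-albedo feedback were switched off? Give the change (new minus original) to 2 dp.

-0.20 K

Original: g = 0.15883, ΔT = 2.15/(1−0.15883) = 2.5560 K.
Without surface-albedo: g' = 0.08723, ΔT' = 2.15/(1−0.08723) = 2.3555 K.
Change = 2.3555 − 2.5560 = -0.20 K.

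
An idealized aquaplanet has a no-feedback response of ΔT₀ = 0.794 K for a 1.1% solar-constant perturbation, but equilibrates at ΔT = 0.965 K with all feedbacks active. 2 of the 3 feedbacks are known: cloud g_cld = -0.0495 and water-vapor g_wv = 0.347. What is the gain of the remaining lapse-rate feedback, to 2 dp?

Amplification A = ΔT/ΔT₀ = 0.965/0.794 = 1.215.
Total gain g = 1 − 1/A = 1 − 1/1.215 = 0.177.
Known gains sum to -0.0495 + 0.347 = 0.2975.
g_lr = 0.177 − 0.2975 = -0.12.

-0.12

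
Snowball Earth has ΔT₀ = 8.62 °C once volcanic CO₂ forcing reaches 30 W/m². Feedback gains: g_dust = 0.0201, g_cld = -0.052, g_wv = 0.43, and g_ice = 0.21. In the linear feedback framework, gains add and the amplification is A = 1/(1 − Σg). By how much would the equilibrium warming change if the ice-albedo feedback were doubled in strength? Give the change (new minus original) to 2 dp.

25.39 °C

Original: g = 0.6081, ΔT = 8.62/(1−0.6081) = 21.9954 °C.
With doubled ice-albedo: g' = 0.8181, ΔT' = 8.62/(1−0.8181) = 47.3887 °C.
Change = 47.3887 − 21.9954 = 25.39 °C.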